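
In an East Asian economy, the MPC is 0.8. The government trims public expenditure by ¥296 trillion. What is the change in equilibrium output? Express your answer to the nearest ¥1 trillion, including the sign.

Expenditure multiplier = 1/(1 − MPC) = 1/(1 − 0.8) = 1/0.2 = 5.
ΔY = k × ΔG = (−¥296 trillion) / 0.2 = −¥1,480 trillion.

−¥1,480 trillion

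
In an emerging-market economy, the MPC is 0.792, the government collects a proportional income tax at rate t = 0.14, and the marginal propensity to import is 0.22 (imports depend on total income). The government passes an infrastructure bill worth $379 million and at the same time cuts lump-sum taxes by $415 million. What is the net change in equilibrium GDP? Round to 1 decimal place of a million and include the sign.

+$1,313.2 million

Expenditure multiplier = 1/(1 − c(1−t) + m) = 1/(1 − 0.792×0.86 + 0.22) = 1/0.53888 ≈ 1.856.
ΔG contributes k·ΔG = (+$379 million) / 0.53888 ≈ +$703.3 million.
ΔT of −$415 million changes first-round spending by −c·ΔT = +$328.68 million, contributing k·(−c·ΔT) = (+$328.68 million) / 0.53888 ≈ +$609.9 million.
Net ΔY = k(ΔG − c·ΔT) = (+$707.68 million) / 0.53888 ≈ +$1,313.2 million.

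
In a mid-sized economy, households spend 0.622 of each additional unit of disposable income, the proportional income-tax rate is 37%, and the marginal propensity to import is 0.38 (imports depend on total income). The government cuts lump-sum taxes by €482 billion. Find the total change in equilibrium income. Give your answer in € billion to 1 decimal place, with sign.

+€303.4 billion

A lump-sum tax change of −€482 billion shifts disposable income by +€482 billion; first-round consumption changes by −c × ΔT = −0.622 × (−€482 billion) = +€299.804 billion.
Expenditure multiplier = 1/(1 − c(1−t) + m) = 1/(1 − 0.622×0.63 + 0.38) = 1/0.98814 ≈ 1.012.
The tax multiplier is −c × k ≈ −0.629, so ΔY = k × (−c·ΔT) = (+€299.804 billion) / 0.98814 ≈ +€303.4 billion.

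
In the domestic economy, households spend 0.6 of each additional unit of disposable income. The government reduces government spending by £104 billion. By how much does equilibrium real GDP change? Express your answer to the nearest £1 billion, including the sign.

Government-spending multiplier = 1/(1 − MPC) = 1/(1 − 0.6) = 1/0.4 = 2.5.
ΔY = k × ΔG = (−£104 billion) / 0.4 = −£260 billion.

−£260 billion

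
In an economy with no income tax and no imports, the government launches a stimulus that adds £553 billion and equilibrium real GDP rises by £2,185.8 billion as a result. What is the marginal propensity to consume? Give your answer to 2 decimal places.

0.75

Implied spending multiplier k = ΔY/ΔG = 2,185.8/553 ≈ 3.9526.
Since k = 1/(1 − MPC), MPC = 1 − 1/k = 1 − ΔG/ΔY = 1 − 553/2,185.8 ≈ 0.75.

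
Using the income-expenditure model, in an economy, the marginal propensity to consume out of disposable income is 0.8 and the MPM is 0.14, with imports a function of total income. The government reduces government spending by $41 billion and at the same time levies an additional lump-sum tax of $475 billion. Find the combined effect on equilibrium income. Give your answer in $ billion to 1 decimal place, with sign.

−$1,238.2 billion

Expenditure multiplier = 1/(1 − c + m) = 1/(1 − 0.8 + 0.14) = 1/0.34 ≈ 2.941.
ΔG contributes k·ΔG = (−$41 billion) / 0.34 ≈ −$120.6 billion.
ΔT of +$475 billion changes first-round spending by −c·ΔT = −$380 billion, contributing k·(−c·ΔT) = (−$380 billion) / 0.34 ≈ −$1,117.6 billion.
Net ΔY = k(ΔG − c·ΔT) = (−$421 billion) / 0.34 ≈ −$1,238.2 billion.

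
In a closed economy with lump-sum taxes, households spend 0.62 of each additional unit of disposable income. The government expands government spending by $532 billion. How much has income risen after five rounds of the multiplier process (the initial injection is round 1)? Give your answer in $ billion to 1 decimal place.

Round 1 adds ΔG = $532 billion; each later round is MPC = 0.62 times the previous.
After 5 rounds: 532 + 329.84 + 204.5008 + 126.790496 + 78.61010752 = ΔG·(1 − c^5)/(1 − c) = 532 × (1 − 0.0916132832)/0.38 ≈ $1,271.7 billion.

$1,271.7 billion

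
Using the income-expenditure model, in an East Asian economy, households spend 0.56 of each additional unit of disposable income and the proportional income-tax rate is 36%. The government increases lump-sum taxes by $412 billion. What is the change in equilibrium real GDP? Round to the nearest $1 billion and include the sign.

A lump-sum tax change of +$412 billion shifts disposable income by −$412 billion; first-round consumption changes by −c × ΔT = −0.56 × (+$412 billion) = −$230.72 billion.
Expenditure multiplier = 1/(1 − c(1−t)) = 1/(1 − 0.56×0.64) = 1/0.6416 ≈ 1.559.
The tax multiplier is −c × k ≈ −0.873, so ΔY = k × (−c·ΔT) = (−$230.72 billion) / 0.6416 ≈ −$360 billion.

−$360 billion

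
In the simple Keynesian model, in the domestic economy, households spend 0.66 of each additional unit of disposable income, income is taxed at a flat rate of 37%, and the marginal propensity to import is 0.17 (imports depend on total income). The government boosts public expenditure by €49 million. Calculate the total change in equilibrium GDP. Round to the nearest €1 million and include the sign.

+€65 million

Expenditure multiplier = 1/(1 − c(1−t) + m) = 1/(1 − 0.66×0.63 + 0.17) = 1/0.7542 ≈ 1.326.
ΔY = k × ΔG = (+€49 million) / 0.7542 ≈ +€65 million.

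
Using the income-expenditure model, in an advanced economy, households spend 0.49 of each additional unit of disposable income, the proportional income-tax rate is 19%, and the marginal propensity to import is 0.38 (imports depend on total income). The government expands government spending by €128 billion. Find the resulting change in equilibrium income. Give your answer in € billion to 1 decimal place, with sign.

Spending multiplier = 1/(1 − c(1−t) + m) = 1/(1 − 0.49×0.81 + 0.38) = 1/0.9831 ≈ 1.017.
ΔY = k × ΔG = (+€128 billion) / 0.9831 ≈ +€130.2 billion.

+€130.2 billion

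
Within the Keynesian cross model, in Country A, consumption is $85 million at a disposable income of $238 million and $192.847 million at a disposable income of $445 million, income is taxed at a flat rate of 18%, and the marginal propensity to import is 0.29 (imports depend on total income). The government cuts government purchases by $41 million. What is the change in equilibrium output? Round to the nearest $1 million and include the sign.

MPC = ΔC/ΔYd = (192.847 − 85)/(445 − 238) = 107.847/207 = 0.521.
Spending multiplier = 1/(1 − c(1−t) + m) = 1/(1 − 0.521×0.82 + 0.29) = 1/0.86278 ≈ 1.159.
ΔY = k × ΔG = (−$41 million) / 0.86278 ≈ −$48 million.

−$48 million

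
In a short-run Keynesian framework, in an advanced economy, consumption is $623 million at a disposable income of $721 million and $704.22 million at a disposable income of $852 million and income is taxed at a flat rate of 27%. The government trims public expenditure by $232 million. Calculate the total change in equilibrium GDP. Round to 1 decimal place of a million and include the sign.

MPC = ΔC/ΔYd = (704.22 − 623)/(852 − 721) = 81.22/131 = 0.62.
Spending multiplier = 1/(1 − c(1−t)) = 1/(1 − 0.62×0.73) = 1/0.5474 ≈ 1.827.
ΔY = k × ΔG = (−$232 million) / 0.5474 ≈ −$423.8 million.

−$423.8 million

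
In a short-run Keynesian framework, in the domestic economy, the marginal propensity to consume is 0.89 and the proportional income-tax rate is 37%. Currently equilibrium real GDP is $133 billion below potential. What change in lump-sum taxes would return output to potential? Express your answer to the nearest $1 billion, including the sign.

−$66 billion

Spending multiplier = 1/(1 − c(1−t)) = 1/(1 − 0.89×0.63) = 1/0.4393 ≈ 2.276.
Tax multiplier = −c·k = −0.89/0.4393 ≈ −2.026. Need ΔY = +$133 billion, so ΔT = ΔY/(−c·k) = −(+$133 billion) × 0.4393 / 0.89 ≈ −$66 billion.
The government should cut lump-sum taxes by $66 billion.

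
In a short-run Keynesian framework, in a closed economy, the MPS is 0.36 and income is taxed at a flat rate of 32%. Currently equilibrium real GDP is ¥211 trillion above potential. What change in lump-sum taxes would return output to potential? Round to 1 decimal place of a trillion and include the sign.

MPC = 1 − MPS = 1 − 0.36 = 0.64.
Spending multiplier = 1/(1 − c(1−t)) = 1/(1 − 0.64×0.68) = 1/0.5648 ≈ 1.771.
Tax multiplier = −c·k = −0.64/0.5648 ≈ −1.133. Need ΔY = −¥211 trillion, so ΔT = ΔY/(−c·k) = −(−¥211 trillion) × 0.5648 / 0.64 ≈ +¥186.2 trillion.
The government should raise lump-sum taxes by ¥186.2 trillion.

+¥186.2 trillion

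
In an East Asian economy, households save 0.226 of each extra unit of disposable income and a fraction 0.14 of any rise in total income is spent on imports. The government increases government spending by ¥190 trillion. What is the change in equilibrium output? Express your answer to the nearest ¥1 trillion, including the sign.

+¥519 trillion

MPC = 1 − MPS = 1 − 0.226 = 0.774.
Spending multiplier = 1/(1 − c + m) = 1/(1 − 0.774 + 0.14) = 1/0.366 ≈ 2.732.
ΔY = k × ΔG = (+¥190 trillion) / 0.366 ≈ +¥519 trillion.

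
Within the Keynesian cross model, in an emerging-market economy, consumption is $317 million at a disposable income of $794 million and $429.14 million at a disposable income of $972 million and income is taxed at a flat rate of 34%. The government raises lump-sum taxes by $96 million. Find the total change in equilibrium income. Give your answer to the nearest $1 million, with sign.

−$104 million

MPC = ΔC/ΔYd = (429.14 − 317)/(972 − 794) = 112.14/178 = 0.63.
A lump-sum tax change of +$96 million shifts disposable income by −$96 million; first-round consumption changes by −c × ΔT = −0.63 × (+$96 million) = −$60.48 million.
Expenditure multiplier = 1/(1 − c(1−t)) = 1/(1 − 0.63×0.66) = 1/0.5842 ≈ 1.712.
The tax multiplier is −c × k ≈ −1.078, so ΔY = k × (−c·ΔT) = (−$60.48 million) / 0.5842 ≈ −$104 million.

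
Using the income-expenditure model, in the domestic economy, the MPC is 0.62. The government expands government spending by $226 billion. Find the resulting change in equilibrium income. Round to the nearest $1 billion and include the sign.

+$595 billion

Expenditure multiplier = 1/(1 − MPC) = 1/(1 − 0.62) = 1/0.38 ≈ 2.632.
ΔY = k × ΔG = (+$226 billion) / 0.38 ≈ +$595 billion.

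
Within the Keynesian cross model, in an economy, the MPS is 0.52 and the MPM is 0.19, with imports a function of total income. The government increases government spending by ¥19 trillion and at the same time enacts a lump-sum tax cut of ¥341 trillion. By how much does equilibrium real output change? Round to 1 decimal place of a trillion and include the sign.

+¥257.3 trillion

MPC = 1 − MPS = 1 − 0.52 = 0.48.
Expenditure multiplier = 1/(1 − c + m) = 1/(1 − 0.48 + 0.19) = 1/0.71 ≈ 1.408.
ΔG contributes k·ΔG = (+¥19 trillion) / 0.71 ≈ +¥26.8 trillion.
ΔT of −¥341 trillion changes first-round spending by −c·ΔT = +¥163.68 trillion, contributing k·(−c·ΔT) = (+¥163.68 trillion) / 0.71 ≈ +¥230.5 trillion.
Net ΔY = k(ΔG − c·ΔT) = (+¥182.68 trillion) / 0.71 ≈ +¥257.3 trillion.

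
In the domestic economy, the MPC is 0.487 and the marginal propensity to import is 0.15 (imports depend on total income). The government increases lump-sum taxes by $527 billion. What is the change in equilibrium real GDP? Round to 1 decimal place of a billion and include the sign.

A lump-sum tax change of +$527 billion shifts disposable income by −$527 billion; first-round consumption changes by −c × ΔT = −0.487 × (+$527 billion) = −$256.649 billion.
Expenditure multiplier = 1/(1 − c + m) = 1/(1 − 0.487 + 0.15) = 1/0.663 ≈ 1.508.
The tax multiplier is −c × k ≈ −0.735, so ΔY = k × (−c·ΔT) = (−$256.649 billion) / 0.663 ≈ −$387.1 billion.

−$387.1 billion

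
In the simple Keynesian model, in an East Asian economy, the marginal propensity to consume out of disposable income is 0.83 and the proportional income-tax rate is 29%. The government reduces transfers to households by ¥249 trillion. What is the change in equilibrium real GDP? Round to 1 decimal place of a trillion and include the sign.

The transfer change shifts disposable income by −¥249 trillion, so first-round consumption changes by c·ΔTR = 0.83 × (−¥249 trillion) = −¥206.67 trillion.
Expenditure multiplier = 1/(1 − c(1−t)) = 1/(1 − 0.83×0.71) = 1/0.4107 ≈ 2.435.
The transfer multiplier is c × k ≈ 2.021, so ΔY = k × (c·ΔTR) = (−¥206.67 trillion) / 0.4107 ≈ −¥503.2 trillion.

−¥503.2 trillion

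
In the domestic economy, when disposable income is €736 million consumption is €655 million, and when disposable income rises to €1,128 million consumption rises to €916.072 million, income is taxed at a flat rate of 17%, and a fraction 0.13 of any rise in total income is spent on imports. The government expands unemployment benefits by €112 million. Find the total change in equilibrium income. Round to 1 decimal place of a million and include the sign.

MPC = ΔC/ΔYd = (916.072 − 655)/(1,128 − 736) = 261.072/392 = 0.666.
The transfer change shifts disposable income by +€112 million, so first-round consumption changes by c·ΔTR = 0.666 × (+€112 million) = +€74.592 million.
Expenditure multiplier = 1/(1 − c(1−t) + m) = 1/(1 − 0.666×0.83 + 0.13) = 1/0.57722 ≈ 1.732.
The transfer multiplier is c × k ≈ 1.154, so ΔY = k × (c·ΔTR) = (+€74.592 million) / 0.57722 ≈ +€129.2 million.

+€129.2 million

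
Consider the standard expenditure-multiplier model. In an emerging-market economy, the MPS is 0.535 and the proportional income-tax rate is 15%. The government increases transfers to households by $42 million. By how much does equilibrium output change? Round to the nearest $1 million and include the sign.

MPC = 1 − MPS = 1 − 0.535 = 0.465.
The transfer change shifts disposable income by +$42 million, so first-round consumption changes by c·ΔTR = 0.465 × (+$42 million) = +$19.53 million.
Expenditure multiplier = 1/(1 − c(1−t)) = 1/(1 − 0.465×0.85) = 1/0.60475 ≈ 1.654.
The transfer multiplier is c × k ≈ 0.769, so ΔY = k × (c·ΔTR) = (+$19.53 million) / 0.60475 ≈ +$32 million.

+$32 million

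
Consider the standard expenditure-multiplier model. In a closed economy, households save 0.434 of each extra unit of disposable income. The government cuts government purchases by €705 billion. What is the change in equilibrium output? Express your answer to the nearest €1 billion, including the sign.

−€1,624 billion

MPC = 1 − MPS = 1 − 0.434 = 0.566.
Spending multiplier = 1/(1 − MPC) = 1/(1 − 0.566) = 1/0.434 ≈ 2.304.
ΔY = k × ΔG = (−€705 billion) / 0.434 ≈ −€1,624 billion.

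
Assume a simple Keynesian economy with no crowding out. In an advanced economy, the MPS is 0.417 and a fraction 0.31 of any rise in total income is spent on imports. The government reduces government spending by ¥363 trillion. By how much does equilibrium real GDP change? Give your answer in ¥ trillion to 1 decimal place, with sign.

MPC = 1 − MPS = 1 − 0.417 = 0.583.
Expenditure multiplier = 1/(1 − c + m) = 1/(1 − 0.583 + 0.31) = 1/0.727 ≈ 1.376.
ΔY = k × ΔG = (−¥363 trillion) / 0.727 ≈ −¥499.3 trillion.

−¥499.3 trillion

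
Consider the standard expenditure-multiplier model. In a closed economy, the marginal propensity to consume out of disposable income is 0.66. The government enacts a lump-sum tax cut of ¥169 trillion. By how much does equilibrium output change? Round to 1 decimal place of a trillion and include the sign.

A lump-sum tax change of −¥169 trillion shifts disposable income by +¥169 trillion; first-round consumption changes by −c × ΔT = −0.66 × (−¥169 trillion) = +¥111.54 trillion.
Expenditure multiplier = 1/(1 − MPC) = 1/(1 − 0.66) = 1/0.34 ≈ 2.941.
The tax multiplier is −c × k ≈ −1.941, so ΔY = k × (−c·ΔT) = (+¥111.54 trillion) / 0.34 ≈ +¥328.1 trillion.

+¥328.1 trillion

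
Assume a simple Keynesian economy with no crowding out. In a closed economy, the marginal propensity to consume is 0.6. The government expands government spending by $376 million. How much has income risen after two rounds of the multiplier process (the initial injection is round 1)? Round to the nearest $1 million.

Round 1 adds ΔG = $376 million; each later round is MPC = 0.6 times the previous.
After 2 rounds: 376 + 225.6 = ΔG·(1 − c^2)/(1 − c) = 376 × (1 − 0.36)/0.4 ≈ $602 million.

$602 million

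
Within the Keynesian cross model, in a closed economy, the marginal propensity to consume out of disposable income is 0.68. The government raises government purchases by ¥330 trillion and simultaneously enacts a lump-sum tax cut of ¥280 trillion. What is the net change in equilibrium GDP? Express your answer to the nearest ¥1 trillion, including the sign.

Expenditure multiplier = 1/(1 − MPC) = 1/(1 − 0.68) = 1/0.32 = 3.125.
ΔG contributes k·ΔG = (+¥330 trillion) / 0.32 ≈ +¥1,031.3 trillion.
ΔT of −¥280 trillion changes first-round spending by −c·ΔT = +¥190.4 trillion, contributing k·(−c·ΔT) = (+¥190.4 trillion) / 0.32 = +¥595 trillion.
Net ΔY = k(ΔG − c·ΔT) = (+¥520.4 trillion) / 0.32 ≈ +¥1,626 trillion.

+¥1,626 trillion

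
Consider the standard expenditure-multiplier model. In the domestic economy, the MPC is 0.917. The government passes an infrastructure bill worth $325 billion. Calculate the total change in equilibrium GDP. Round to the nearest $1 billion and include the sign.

Spending multiplier = 1/(1 − MPC) = 1/(1 − 0.917) = 1/0.083 ≈ 12.048.
ΔY = k × ΔG = (+$325 billion) / 0.083 ≈ +$3,916 billion.

+$3,916 billion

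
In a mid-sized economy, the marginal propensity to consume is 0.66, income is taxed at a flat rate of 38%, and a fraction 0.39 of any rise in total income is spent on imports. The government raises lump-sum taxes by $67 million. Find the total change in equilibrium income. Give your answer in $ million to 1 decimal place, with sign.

−$45.1 million

A lump-sum tax change of +$67 million shifts disposable income by −$67 million; first-round consumption changes by −c × ΔT = −0.66 × (+$67 million) = −$44.22 million.
Expenditure multiplier = 1/(1 − c(1−t) + m) = 1/(1 − 0.66×0.62 + 0.39) = 1/0.9808 ≈ 1.02.
The tax multiplier is −c × k ≈ −0.673, so ΔY = k × (−c·ΔT) = (−$44.22 million) / 0.9808 ≈ −$45.1 million.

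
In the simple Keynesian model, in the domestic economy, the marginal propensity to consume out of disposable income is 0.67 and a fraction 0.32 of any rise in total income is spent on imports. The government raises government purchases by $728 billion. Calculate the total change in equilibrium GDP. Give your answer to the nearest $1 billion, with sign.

+$1,120 billion

Spending multiplier = 1/(1 − c + m) = 1/(1 − 0.67 + 0.32) = 1/0.65 ≈ 1.538.
ΔY = k × ΔG = (+$728 billion) / 0.65 = +$1,120 billion.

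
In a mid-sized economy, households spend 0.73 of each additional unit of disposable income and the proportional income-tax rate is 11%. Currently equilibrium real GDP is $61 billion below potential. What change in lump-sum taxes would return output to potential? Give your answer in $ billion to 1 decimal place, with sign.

Spending multiplier = 1/(1 − c(1−t)) = 1/(1 − 0.73×0.89) = 1/0.3503 ≈ 2.855.
Tax multiplier = −c·k = −0.73/0.3503 ≈ −2.084. Need ΔY = +$61 billion, so ΔT = ΔY/(−c·k) = −(+$61 billion) × 0.3503 / 0.73 ≈ −$29.3 billion.
The government should cut lump-sum taxes by $29.3 billion.

−$29.3 billion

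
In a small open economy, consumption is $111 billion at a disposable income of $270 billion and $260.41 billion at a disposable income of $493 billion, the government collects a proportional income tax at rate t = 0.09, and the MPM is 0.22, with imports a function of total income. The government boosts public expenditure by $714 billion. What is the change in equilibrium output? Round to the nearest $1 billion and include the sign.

MPC = ΔC/ΔYd = (260.41 − 111)/(493 − 270) = 149.41/223 = 0.67.
Expenditure multiplier = 1/(1 − c(1−t) + m) = 1/(1 − 0.67×0.91 + 0.22) = 1/0.6103 ≈ 1.639.
ΔY = k × ΔG = (+$714 billion) / 0.6103 ≈ +$1,170 billion.

+$1,170 billion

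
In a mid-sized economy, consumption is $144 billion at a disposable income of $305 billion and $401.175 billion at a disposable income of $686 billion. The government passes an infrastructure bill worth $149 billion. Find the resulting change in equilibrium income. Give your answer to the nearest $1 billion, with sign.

MPC = ΔC/ΔYd = (401.175 − 144)/(686 − 305) = 257.175/381 = 0.675.
Expenditure multiplier = 1/(1 − MPC) = 1/(1 − 0.675) = 1/0.325 ≈ 3.077.
ΔY = k × ΔG = (+$149 billion) / 0.325 ≈ +$458 billion.

+$458 billion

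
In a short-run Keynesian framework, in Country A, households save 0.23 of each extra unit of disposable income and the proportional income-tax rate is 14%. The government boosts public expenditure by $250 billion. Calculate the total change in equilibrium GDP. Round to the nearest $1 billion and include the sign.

+$740 billion

MPC = 1 − MPS = 1 − 0.23 = 0.77.
Government-spending multiplier = 1/(1 − c(1−t)) = 1/(1 − 0.77×0.86) = 1/0.3378 ≈ 2.96.
ΔY = k × ΔG = (+$250 billion) / 0.3378 ≈ +$740 billion.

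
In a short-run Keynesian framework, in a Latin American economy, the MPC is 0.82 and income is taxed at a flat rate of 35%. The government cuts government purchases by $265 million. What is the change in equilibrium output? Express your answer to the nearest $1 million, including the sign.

Government-spending multiplier = 1/(1 − c(1−t)) = 1/(1 − 0.82×0.65) = 1/0.467 ≈ 2.141.
ΔY = k × ΔG = (−$265 million) / 0.467 ≈ −$567 million.

−$567 million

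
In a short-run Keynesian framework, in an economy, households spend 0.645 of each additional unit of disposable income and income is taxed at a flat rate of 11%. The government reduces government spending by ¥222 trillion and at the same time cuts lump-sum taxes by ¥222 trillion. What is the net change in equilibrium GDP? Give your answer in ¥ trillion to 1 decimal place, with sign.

−¥185.0 trillion

Expenditure multiplier = 1/(1 − c(1−t)) = 1/(1 − 0.645×0.89) = 1/0.42595 ≈ 2.348.
ΔG contributes k·ΔG = (−¥222 trillion) / 0.42595 ≈ −¥521.2 trillion.
ΔT of −¥222 trillion changes first-round spending by −c·ΔT = +¥143.19 trillion, contributing k·(−c·ΔT) = (+¥143.19 trillion) / 0.42595 ≈ +¥336.2 trillion.
Net ΔY = k(ΔG − c·ΔT) = (−¥78.81 trillion) / 0.42595 ≈ −¥185 trillion.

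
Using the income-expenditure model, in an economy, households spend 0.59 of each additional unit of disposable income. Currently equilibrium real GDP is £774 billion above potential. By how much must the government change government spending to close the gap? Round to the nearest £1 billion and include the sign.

−£317 billion

Spending multiplier = 1/(1 − MPC) = 1/(1 − 0.59) = 1/0.41 ≈ 2.439.
Need ΔY = −£774 billion, so ΔG = ΔY/k = (−£774 billion) × 0.41 ≈ −£317 billion.
The government should cut government spending by £317 billion.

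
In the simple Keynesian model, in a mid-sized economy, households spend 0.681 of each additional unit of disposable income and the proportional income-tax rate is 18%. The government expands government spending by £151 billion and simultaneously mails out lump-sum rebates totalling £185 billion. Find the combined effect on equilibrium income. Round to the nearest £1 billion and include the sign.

+£627 billion

Expenditure multiplier = 1/(1 − c(1−t)) = 1/(1 − 0.681×0.82) = 1/0.44158 ≈ 2.265.
ΔG contributes k·ΔG = (+£151 billion) / 0.44158 ≈ +£342 billion.
ΔT of −£185 billion changes first-round spending by −c·ΔT = +£125.985 billion, contributing k·(−c·ΔT) = (+£125.985 billion) / 0.44158 ≈ +£285.3 billion.
Net ΔY = k(ΔG − c·ΔT) = (+£276.985 billion) / 0.44158 ≈ +£627 billion.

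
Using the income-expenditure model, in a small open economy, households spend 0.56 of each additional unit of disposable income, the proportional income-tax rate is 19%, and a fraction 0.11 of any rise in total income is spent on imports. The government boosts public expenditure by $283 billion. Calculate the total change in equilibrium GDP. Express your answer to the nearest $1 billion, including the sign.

+$431 billion

Expenditure multiplier = 1/(1 − c(1−t) + m) = 1/(1 − 0.56×0.81 + 0.11) = 1/0.6564 ≈ 1.523.
ΔY = k × ΔG = (+$283 billion) / 0.6564 ≈ +$431 billion.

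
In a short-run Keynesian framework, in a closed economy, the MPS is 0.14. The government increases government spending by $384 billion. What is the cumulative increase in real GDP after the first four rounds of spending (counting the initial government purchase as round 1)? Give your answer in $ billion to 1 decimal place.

$1,242.5 billion

MPC = 1 − MPS = 1 − 0.14 = 0.86.
Round 1 adds ΔG = $384 billion; each later round is MPC = 0.86 times the previous.
After 4 rounds: 384 + 330.24 + 284.0064 + 244.245504 = ΔG·(1 − c^4)/(1 − c) = 384 × (1 − 0.54700816)/0.14 ≈ $1,242.5 billion.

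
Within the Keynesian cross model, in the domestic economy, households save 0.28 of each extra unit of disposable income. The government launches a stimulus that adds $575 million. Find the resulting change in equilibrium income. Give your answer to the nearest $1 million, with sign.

+$2,054 million

MPC = 1 − MPS = 1 − 0.28 = 0.72.
Government-spending multiplier = 1/(1 − MPC) = 1/(1 − 0.72) = 1/0.28 ≈ 3.571.
ΔY = k × ΔG = (+$575 million) / 0.28 ≈ +$2,054 million.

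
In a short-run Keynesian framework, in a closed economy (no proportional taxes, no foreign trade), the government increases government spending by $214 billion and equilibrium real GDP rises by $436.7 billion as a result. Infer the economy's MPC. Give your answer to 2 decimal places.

Implied spending multiplier k = ΔY/ΔG = 436.7/214 ≈ 2.0407.
Since k = 1/(1 − MPC), MPC = 1 − 1/k = 1 − ΔG/ΔY = 1 − 214/436.7 ≈ 0.51.

0.51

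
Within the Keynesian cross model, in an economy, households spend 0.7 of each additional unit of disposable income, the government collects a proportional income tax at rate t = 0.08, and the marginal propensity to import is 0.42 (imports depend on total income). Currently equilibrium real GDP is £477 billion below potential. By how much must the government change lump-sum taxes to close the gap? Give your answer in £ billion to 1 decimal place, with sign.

−£528.8 billion

Spending multiplier = 1/(1 − c(1−t) + m) = 1/(1 − 0.7×0.92 + 0.42) = 1/0.776 ≈ 1.289.
Tax multiplier = −c·k = −0.7/0.776 ≈ −0.902. Need ΔY = +£477 billion, so ΔT = ΔY/(−c·k) = −(+£477 billion) × 0.776 / 0.7 ≈ −£528.8 billion.
The government should cut lump-sum taxes by £528.8 billion.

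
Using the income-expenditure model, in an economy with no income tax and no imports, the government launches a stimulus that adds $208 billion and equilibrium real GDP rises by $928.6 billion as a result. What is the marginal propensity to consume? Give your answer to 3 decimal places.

0.776

Implied spending multiplier k = ΔY/ΔG = 928.6/208 ≈ 4.4644.
Since k = 1/(1 − MPC), MPC = 1 − 1/k = 1 − ΔG/ΔY = 1 − 208/928.6 ≈ 0.776.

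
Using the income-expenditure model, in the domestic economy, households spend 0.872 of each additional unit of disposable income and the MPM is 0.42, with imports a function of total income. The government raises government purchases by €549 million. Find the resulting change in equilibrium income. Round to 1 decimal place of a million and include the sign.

+€1,001.8 million

Spending multiplier = 1/(1 − c + m) = 1/(1 − 0.872 + 0.42) = 1/0.548 ≈ 1.825.
ΔY = k × ΔG = (+€549 million) / 0.548 ≈ +€1,001.8 million.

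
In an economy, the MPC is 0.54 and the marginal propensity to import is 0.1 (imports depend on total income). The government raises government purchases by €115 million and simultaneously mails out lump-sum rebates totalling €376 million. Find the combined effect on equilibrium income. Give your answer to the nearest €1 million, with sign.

+€568 million

Expenditure multiplier = 1/(1 − c + m) = 1/(1 − 0.54 + 0.1) = 1/0.56 ≈ 1.786.
ΔG contributes k·ΔG = (+€115 million) / 0.56 ≈ +€205.4 million.
ΔT of −€376 million changes first-round spending by −c·ΔT = +€203.04 million, contributing k·(−c·ΔT) = (+€203.04 million) / 0.56 ≈ +€362.6 million.
Net ΔY = k(ΔG − c·ΔT) = (+€318.04 million) / 0.56 ≈ +€568 million.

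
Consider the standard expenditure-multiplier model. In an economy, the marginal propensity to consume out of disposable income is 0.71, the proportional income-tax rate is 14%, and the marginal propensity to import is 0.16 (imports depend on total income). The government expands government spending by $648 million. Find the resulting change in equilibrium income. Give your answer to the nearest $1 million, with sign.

+$1,179 million

Spending multiplier = 1/(1 − c(1−t) + m) = 1/(1 − 0.71×0.86 + 0.16) = 1/0.5494 ≈ 1.82.
ΔY = k × ΔG = (+$648 million) / 0.5494 ≈ +$1,179 million.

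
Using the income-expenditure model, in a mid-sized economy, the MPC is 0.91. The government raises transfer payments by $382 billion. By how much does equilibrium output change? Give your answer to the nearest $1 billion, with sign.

+$3,862 billion

The transfer change shifts disposable income by +$382 billion, so first-round consumption changes by c·ΔTR = 0.91 × (+$382 billion) = +$347.62 billion.
Expenditure multiplier = 1/(1 − MPC) = 1/(1 − 0.91) = 1/0.09 ≈ 11.111.
The transfer multiplier is c × k ≈ 10.111, so ΔY = k × (c·ΔTR) = (+$347.62 billion) / 0.09 ≈ +$3,862 billion.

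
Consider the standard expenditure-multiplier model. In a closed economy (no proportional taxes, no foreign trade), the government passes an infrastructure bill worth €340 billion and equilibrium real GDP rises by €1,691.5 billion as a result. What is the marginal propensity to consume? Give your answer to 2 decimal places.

0.80

Implied spending multiplier k = ΔY/ΔG = 1,691.5/340 = 4.975.
Since k = 1/(1 − MPC), MPC = 1 − 1/k = 1 − ΔG/ΔY = 1 − 340/1,691.5 ≈ 0.80.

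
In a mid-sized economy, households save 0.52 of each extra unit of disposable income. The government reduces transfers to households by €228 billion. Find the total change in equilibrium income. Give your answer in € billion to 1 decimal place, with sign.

MPC = 1 − MPS = 1 − 0.52 = 0.48.
The transfer change shifts disposable income by −€228 billion, so first-round consumption changes by c·ΔTR = 0.48 × (−€228 billion) = −€109.44 billion.
Expenditure multiplier = 1/(1 − MPC) = 1/(1 − 0.48) = 1/0.52 ≈ 1.923.
The transfer multiplier is c × k ≈ 0.923, so ΔY = k × (c·ΔTR) = (−€109.44 billion) / 0.52 ≈ −€210.5 billion.

−€210.5 billion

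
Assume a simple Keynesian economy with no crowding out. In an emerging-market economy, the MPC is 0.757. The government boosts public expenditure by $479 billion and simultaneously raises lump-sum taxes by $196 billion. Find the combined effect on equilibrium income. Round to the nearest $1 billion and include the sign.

+$1,361 billion

Expenditure multiplier = 1/(1 − MPC) = 1/(1 − 0.757) = 1/0.243 ≈ 4.115.
ΔG contributes k·ΔG = (+$479 billion) / 0.243 ≈ +$1,971.2 billion.
ΔT of +$196 billion changes first-round spending by −c·ΔT = −$148.372 billion, contributing k·(−c·ΔT) = (−$148.372 billion) / 0.243 ≈ −$610.6 billion.
Net ΔY = k(ΔG − c·ΔT) = (+$330.628 billion) / 0.243 ≈ +$1,361 billion.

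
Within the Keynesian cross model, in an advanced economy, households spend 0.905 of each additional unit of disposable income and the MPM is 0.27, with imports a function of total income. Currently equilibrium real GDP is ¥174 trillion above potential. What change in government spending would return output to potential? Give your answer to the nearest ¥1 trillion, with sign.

−¥64 trillion

Spending multiplier = 1/(1 − c + m) = 1/(1 − 0.905 + 0.27) = 1/0.365 ≈ 2.74.
Need ΔY = −¥174 trillion, so ΔG = ΔY/k = (−¥174 trillion) × 0.365 ≈ −¥64 trillion.
The government should cut government spending by ¥64 trillion.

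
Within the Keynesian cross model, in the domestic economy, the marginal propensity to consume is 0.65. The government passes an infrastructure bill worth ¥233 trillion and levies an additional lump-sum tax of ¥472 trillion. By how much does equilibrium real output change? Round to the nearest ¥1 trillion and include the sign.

−¥211 trillion

Expenditure multiplier = 1/(1 − MPC) = 1/(1 − 0.65) = 1/0.35 ≈ 2.857.
ΔG contributes k·ΔG = (+¥233 trillion) / 0.35 ≈ +¥665.7 trillion.
ΔT of +¥472 trillion changes first-round spending by −c·ΔT = −¥306.8 trillion, contributing k·(−c·ΔT) = (−¥306.8 trillion) / 0.35 ≈ −¥876.6 trillion.
Net ΔY = k(ΔG − c·ΔT) = (−¥73.8 trillion) / 0.35 ≈ −¥211 trillion.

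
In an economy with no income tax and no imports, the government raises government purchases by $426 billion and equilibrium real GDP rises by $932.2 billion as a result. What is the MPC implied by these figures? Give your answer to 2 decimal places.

Implied spending multiplier k = ΔY/ΔG = 932.2/426 ≈ 2.1883.
Since k = 1/(1 − MPC), MPC = 1 − 1/k = 1 − ΔG/ΔY = 1 − 426/932.2 ≈ 0.54.

0.54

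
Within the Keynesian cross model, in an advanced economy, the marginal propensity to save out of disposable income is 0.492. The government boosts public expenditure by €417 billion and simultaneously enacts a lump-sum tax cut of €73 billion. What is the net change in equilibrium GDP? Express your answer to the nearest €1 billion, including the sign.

+€923 billion

MPC = 1 − MPS = 1 − 0.492 = 0.508.
Expenditure multiplier = 1/(1 − MPC) = 1/(1 − 0.508) = 1/0.492 ≈ 2.033.
ΔG contributes k·ΔG = (+€417 billion) / 0.492 ≈ +€847.6 billion.
ΔT of −€73 billion changes first-round spending by −c·ΔT = +€37.084 billion, contributing k·(−c·ΔT) = (+€37.084 billion) / 0.492 ≈ +€75.4 billion.
Net ΔY = k(ΔG − c·ΔT) = (+€454.084 billion) / 0.492 ≈ +€923 billion.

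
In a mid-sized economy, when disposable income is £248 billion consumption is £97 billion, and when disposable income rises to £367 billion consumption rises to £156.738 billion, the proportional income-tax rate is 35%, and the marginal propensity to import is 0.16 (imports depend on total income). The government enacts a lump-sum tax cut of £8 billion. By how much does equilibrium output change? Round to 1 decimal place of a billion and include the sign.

+£4.8 billion

MPC = ΔC/ΔYd = (156.738 − 97)/(367 − 248) = 59.738/119 = 0.502.
A lump-sum tax change of −£8 billion shifts disposable income by +£8 billion; first-round consumption changes by −c × ΔT = −0.502 × (−£8 billion) = +£4.016 billion.
Expenditure multiplier = 1/(1 − c(1−t) + m) = 1/(1 − 0.502×0.65 + 0.16) = 1/0.8337 ≈ 1.199.
The tax multiplier is −c × k ≈ −0.602, so ΔY = k × (−c·ΔT) = (+£4.016 billion) / 0.8337 ≈ +£4.8 billion.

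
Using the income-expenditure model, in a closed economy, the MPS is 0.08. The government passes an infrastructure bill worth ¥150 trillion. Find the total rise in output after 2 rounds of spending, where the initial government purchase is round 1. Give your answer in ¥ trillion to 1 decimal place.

¥288.0 trillion

MPC = 1 − MPS = 1 − 0.08 = 0.92.
Round 1 adds ΔG = ¥150 trillion; each later round is MPC = 0.92 times the previous.
After 2 rounds: 150 + 138 = ΔG·(1 − c^2)/(1 − c) = 150 × (1 − 0.8464)/0.08 = ¥288 trillion.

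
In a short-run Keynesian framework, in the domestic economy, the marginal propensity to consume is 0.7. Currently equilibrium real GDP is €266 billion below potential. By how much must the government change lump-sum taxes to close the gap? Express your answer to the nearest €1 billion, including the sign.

Spending multiplier = 1/(1 − MPC) = 1/(1 − 0.7) = 1/0.3 ≈ 3.333.
Tax multiplier = −c·k = −0.7/0.3 ≈ −2.333. Need ΔY = +€266 billion, so ΔT = ΔY/(−c·k) = −(+€266 billion) × 0.3 / 0.7 = −€114 billion.
The government should cut lump-sum taxes by €114 billion.

−€114 billion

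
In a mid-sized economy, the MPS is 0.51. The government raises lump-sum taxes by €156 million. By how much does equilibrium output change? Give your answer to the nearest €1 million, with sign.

MPC = 1 − MPS = 1 − 0.51 = 0.49.
A lump-sum tax change of +€156 million shifts disposable income by −€156 million; first-round consumption changes by −c × ΔT = −0.49 × (+€156 million) = −€76.44 million.
Expenditure multiplier = 1/(1 − MPC) = 1/(1 − 0.49) = 1/0.51 ≈ 1.961.
The tax multiplier is −c × k ≈ −0.961, so ΔY = k × (−c·ΔT) = (−€76.44 million) / 0.51 ≈ −€150 million.

−€150 million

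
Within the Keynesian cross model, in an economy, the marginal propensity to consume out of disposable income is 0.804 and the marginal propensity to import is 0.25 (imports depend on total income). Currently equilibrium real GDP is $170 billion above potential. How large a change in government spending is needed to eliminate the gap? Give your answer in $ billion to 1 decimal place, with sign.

−$75.8 billion

Spending multiplier = 1/(1 − c + m) = 1/(1 − 0.804 + 0.25) = 1/0.446 ≈ 2.242.
Need ΔY = −$170 billion, so ΔG = ΔY/k = (−$170 billion) × 0.446 ≈ −$75.8 billion.
The government should cut government spending by $75.8 billion.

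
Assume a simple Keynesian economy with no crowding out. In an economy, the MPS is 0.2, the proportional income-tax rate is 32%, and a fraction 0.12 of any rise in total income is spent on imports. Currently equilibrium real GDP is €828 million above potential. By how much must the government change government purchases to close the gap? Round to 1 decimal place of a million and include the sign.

MPC = 1 − MPS = 1 − 0.2 = 0.8.
Spending multiplier = 1/(1 − c(1−t) + m) = 1/(1 − 0.8×0.68 + 0.12) = 1/0.576 ≈ 1.736.
Need ΔY = −€828 million, so ΔG = ΔY/k = (−€828 million) × 0.576 ≈ −€476.9 million.
The government should cut government purchases by €476.9 million.

−€476.9 million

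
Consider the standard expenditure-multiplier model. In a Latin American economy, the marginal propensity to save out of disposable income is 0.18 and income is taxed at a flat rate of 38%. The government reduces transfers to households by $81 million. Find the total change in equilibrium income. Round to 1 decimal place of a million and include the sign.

MPC = 1 − MPS = 1 − 0.18 = 0.82.
The transfer change shifts disposable income by −$81 million, so first-round consumption changes by c·ΔTR = 0.82 × (−$81 million) = −$66.42 million.
Expenditure multiplier = 1/(1 − c(1−t)) = 1/(1 − 0.82×0.62) = 1/0.4916 ≈ 2.034.
The transfer multiplier is c × k ≈ 1.668, so ΔY = k × (c·ΔTR) = (−$66.42 million) / 0.4916 ≈ −$135.1 million.

−$135.1 million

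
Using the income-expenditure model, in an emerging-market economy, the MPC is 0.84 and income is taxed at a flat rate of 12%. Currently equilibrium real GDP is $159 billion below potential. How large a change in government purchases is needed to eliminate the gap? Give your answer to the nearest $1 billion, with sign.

Spending multiplier = 1/(1 − c(1−t)) = 1/(1 − 0.84×0.88) = 1/0.2608 ≈ 3.834.
Need ΔY = +$159 billion, so ΔG = ΔY/k = (+$159 billion) × 0.2608 ≈ +$41 billion.
The government should increase government purchases by $41 billion.

+$41 billion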